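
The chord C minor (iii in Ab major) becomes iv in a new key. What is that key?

The numeral iv denotes a minor triad on scale degree 4. With C on degree 4, the tonic of the new key is G.
Degree 4 carries a minor triad in minor keys, so the destination is G minor.
Check: the diatonic triads of G minor (natural minor) are Gm (i), Adim (ii°), Bb (III), Cm (iv), Dm (v), Eb (VI), F (VII) — C minor is indeed iv.

G minor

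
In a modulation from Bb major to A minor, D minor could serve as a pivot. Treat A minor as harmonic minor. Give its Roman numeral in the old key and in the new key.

The scale of Bb major is Bb C D Eb F G A; D is degree 3, and the triad built there (D-F-A) is minor, so it is iii.
The scale of A minor (harmonic minor) is A B C D E F G#; D is degree 4, and the triad built there (D-F-A) is minor, so it is iv.

iii in Bb major; iv in A minor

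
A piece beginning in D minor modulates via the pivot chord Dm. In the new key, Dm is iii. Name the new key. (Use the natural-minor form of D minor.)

Bb major

The numeral iii denotes a minor triad on scale degree 3. With D on degree 3, the tonic of the new key is Bb.
Degree 3 carries a minor triad in major keys, so the destination is Bb major.
Check: the diatonic triads of Bb major are Bb (I), Cm (ii), Dm (iii), Eb (IV), F (V), Gm (vi), Adim (vii°) — Dm is indeed iii.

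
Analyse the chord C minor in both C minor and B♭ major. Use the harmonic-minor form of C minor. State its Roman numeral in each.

The scale of C minor (harmonic minor) is C D E♭ F G A♭ B; C is degree 1, and the triad built there (C-E♭-G) is minor, so it is i.
The scale of B♭ major is B♭ C D E♭ F G A; C is degree 2, and the triad built there (C-E♭-G) is minor, so it is ii.

i in C minor; ii in B♭ major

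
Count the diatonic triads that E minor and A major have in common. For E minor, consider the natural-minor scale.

2

Diatonic triads of E minor (natural minor): Em (i), F#dim (ii°), G (III), Am (iv), Bm (v), C (VI), D (VII).
Diatonic triads of A major: A (I), Bm (ii), C#m (iii), D (IV), E (V), F#m (vi), G#dim (vii°).
Matching root and quality in both lists: Bm, D.
That gives 2 common triads.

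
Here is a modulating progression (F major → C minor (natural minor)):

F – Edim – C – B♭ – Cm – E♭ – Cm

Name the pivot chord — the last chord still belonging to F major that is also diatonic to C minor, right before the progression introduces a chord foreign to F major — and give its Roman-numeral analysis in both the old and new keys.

Chords diatonic to F major: F, Gm, Am, B♭, C, Dm, Edim.
Reading the progression, the first chord not in that set is Cm, so the modulation leaves F major there.
The chord immediately before Cm is B♭, which is diatonic to both keys: IV in F major and VII in C minor.

B♭ — IV in F major, VII in C minor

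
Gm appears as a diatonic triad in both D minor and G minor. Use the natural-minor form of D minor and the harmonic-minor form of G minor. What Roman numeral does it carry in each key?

The scale of D minor (natural minor) is D E F G A Bb C; G is degree 4, and the triad built there (G-Bb-D) is minor, so it is iv.
The scale of G minor (harmonic minor) is G A Bb C D Eb F#; G is degree 1, and the triad built there (G-Bb-D) is minor, so it is i.

iv in D minor; i in G minor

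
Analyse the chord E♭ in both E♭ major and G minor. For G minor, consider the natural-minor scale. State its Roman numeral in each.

The scale of E♭ major is E♭ F G A♭ B♭ C D; E♭ is degree 1, and the triad built there (E♭-G-B♭) is major, so it is I.
The scale of G minor (natural minor) is G A B♭ C D E♭ F; E♭ is degree 6, and the triad built there (E♭-G-B♭) is major, so it is VI.

I in E♭ major; VI in G minor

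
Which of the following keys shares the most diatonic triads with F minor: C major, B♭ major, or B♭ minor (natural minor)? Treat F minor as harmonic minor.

Triads of F minor (harmonic minor): F minor (i), G diminished (ii°), A♭ augmented (III+), B♭ minor (iv), C major (V), D♭ major (VI), E diminished (vii°).
C major shares 1: C.
B♭ major shares 0: none.
B♭ minor (natural minor) shares 3: Fm, B♭m, D♭.
The most common triads (3) are shared with B♭ minor.

B♭ minor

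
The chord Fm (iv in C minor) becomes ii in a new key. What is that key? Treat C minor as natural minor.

E♭ major

The numeral ii denotes a minor triad on scale degree 2. With F on degree 2, the tonic of the new key is E♭.
Degree 2 carries a minor triad in major keys, so the destination is E♭ major.
Check: the diatonic triads of E♭ major are E♭ (I), Fm (ii), Gm (iii), A♭ (IV), B♭ (V), Cm (vi), Ddim (vii°) — Fm is indeed ii.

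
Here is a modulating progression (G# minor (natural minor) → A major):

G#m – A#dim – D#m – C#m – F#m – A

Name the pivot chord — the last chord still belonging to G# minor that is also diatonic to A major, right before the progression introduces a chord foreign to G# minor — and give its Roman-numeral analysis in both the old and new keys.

C#m — iv in G# minor, iii in A major

Chords diatonic to G# minor: G#m, A#dim, B, C#m, D#m, E, F#.
Reading the progression, the first chord not in that set is F#m, so the modulation leaves G# minor there.
The chord immediately before F#m is C#m, which is diatonic to both keys: iv in G# minor and iii in A major.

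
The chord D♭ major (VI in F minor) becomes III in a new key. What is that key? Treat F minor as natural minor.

The numeral III denotes a major triad on scale degree 3. With D♭ on degree 3, the tonic of the new key is B♭.
Degree 3 carries a major triad in natural-minor keys, so the destination is B♭ minor.
Check: the diatonic triads of B♭ minor (natural minor) are B♭m (i), Cdim (ii°), D♭ (III), E♭m (iv), Fm (v), G♭ (VI), A♭ (VII) — D♭ major is indeed III.

B♭ minor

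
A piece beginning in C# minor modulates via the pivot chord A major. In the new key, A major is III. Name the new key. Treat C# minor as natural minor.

The numeral III denotes a major triad on scale degree 3. With A on degree 3, the tonic of the new key is F#.
Degree 3 carries a major triad in natural-minor keys, so the destination is F# minor.
Check: the diatonic triads of F# minor (natural minor) are F#m (i), G#dim (ii°), A (III), Bm (iv), C#m (v), D (VI), E (VII) — A major is indeed III.

F# minor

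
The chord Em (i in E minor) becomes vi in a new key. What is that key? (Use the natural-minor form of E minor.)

The numeral vi denotes a minor triad on scale degree 6. With E on degree 6, the tonic of the new key is G.
Degree 6 carries a minor triad in major keys, so the destination is G major.
Check: the diatonic triads of G major are G (I), Am (ii), Bm (iii), C (IV), D (V), Em (vi), F#dim (vii°) — Em is indeed vi.

G major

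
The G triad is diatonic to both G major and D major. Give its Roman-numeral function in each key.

The scale of G major is G A B C D E F♯; G is degree 1, and the triad built there (G-B-D) is major, so it is I.
The scale of D major is D E F♯ G A B C♯; G is degree 4, and the triad built there (G-B-D) is major, so it is IV.

I in G major; IV in D major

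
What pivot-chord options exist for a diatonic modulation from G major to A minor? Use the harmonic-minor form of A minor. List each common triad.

Triads in G major: G (I), Am (ii), Bm (iii), C (IV), D (V), Em (vi), F#dim (vii°).
Triads in A minor (harmonic minor): Am (i), Bdim (ii°), Caug (III+), Dm (iv), E (V), F (VI), G#dim (vii°).
Shared triads with their functions: Am (ii in G major, i in A minor).

Am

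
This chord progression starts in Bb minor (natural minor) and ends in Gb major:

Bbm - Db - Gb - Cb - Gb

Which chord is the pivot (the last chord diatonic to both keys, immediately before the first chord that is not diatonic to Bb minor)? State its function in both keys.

Chords diatonic to Bb minor: Bbm, Cdim, Db, Ebm, Fm, Gb, Ab.
Reading the progression, the first chord not in that set is Cb, so the modulation leaves Bb minor there.
The chord immediately before Cb is Gb, which is diatonic to both keys: VI in Bb minor and I in Gb major.

Gb — VI in Bb minor, I in Gb major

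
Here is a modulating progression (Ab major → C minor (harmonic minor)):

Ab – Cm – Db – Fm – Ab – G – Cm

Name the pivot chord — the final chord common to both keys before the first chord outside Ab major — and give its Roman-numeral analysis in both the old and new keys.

Ab — I in Ab major, VI in C minor

Chords diatonic to Ab major: Ab, Bbm, Cm, Db, Eb, Fm, Gdim.
Reading the progression, the first chord not in that set is G, so the modulation leaves Ab major there.
The chord immediately before G is Ab, which is diatonic to both keys: I in Ab major and VI in C minor.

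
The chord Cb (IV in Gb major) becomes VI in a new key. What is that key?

Eb minor

The numeral VI denotes a major triad on scale degree 6. With Cb on degree 6, the tonic of the new key is Eb.
Degree 6 carries a major triad in minor keys, so the destination is Eb minor.
Check: the diatonic triads of Eb minor (natural minor) are Ebm (i), Fdim (ii°), Gb (III), Abm (iv), Bbm (v), Cb (VI), Db (VII) — Cb is indeed VI.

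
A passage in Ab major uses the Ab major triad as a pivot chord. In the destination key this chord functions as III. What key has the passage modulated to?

F minor

The numeral III denotes a major triad on scale degree 3. With Ab on degree 3, the tonic of the new key is F.
Degree 3 carries a major triad in natural-minor keys, so the destination is F minor.
Check: the diatonic triads of F minor (natural minor) are Fm (i), Gdim (ii°), Ab (III), Bbm (iv), Cm (v), Db (VI), Eb (VII) — Ab major is indeed III.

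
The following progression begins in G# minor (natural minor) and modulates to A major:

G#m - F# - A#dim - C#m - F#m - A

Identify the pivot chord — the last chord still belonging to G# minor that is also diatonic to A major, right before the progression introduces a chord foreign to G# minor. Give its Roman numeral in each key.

C#m — iv in G# minor, iii in A major

Chords diatonic to G# minor: G#m, A#dim, B, C#m, D#m, E, F#.
Reading the progression, the first chord not in that set is F#m, so the modulation leaves G# minor there.
The chord immediately before F#m is C#m, which is diatonic to both keys: iv in G# minor and iii in A major.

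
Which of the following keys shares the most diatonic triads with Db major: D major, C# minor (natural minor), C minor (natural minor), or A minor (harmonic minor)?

Triads of Db major: Db (I), Ebm (ii), Fm (iii), Gb (IV), Ab (V), Bbm (vi), Cdim (vii°).
D major shares 0: none.
C# minor (natural minor) shares 0: none.
C minor (natural minor) shares 2: Fm, Ab.
A minor (harmonic minor) shares 0: none.
The most common triads (2) are shared with C minor.

C minor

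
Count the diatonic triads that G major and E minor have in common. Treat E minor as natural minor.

7

Diatonic triads of G major: G (I), Am (ii), Bm (iii), C (IV), D (V), Em (vi), F#dim (vii°).
Diatonic triads of E minor (natural minor): Em (i), F#dim (ii°), G (III), Am (iv), Bm (v), C (VI), D (VII).
Matching root and quality in both lists: G, Am, Bm, C, D, Em, F#dim.
That gives 7 common triads.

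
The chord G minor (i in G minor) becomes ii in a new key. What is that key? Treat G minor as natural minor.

F major

The numeral ii denotes a minor triad on scale degree 2. With G on degree 2, the tonic of the new key is F.
Degree 2 carries a minor triad in major keys, so the destination is F major.
Check: the diatonic triads of F major are F (I), Gm (ii), Am (iii), Bb (IV), C (V), Dm (vi), Edim (vii°) — G minor is indeed ii.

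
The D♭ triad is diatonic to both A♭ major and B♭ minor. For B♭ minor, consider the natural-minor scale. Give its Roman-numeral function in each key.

The scale of A♭ major is A♭ B♭ C D♭ E♭ F G; D♭ is degree 4, and the triad built there (D♭-F-A♭) is major, so it is IV.
The scale of B♭ minor (natural minor) is B♭ C D♭ E♭ F G♭ A♭; D♭ is degree 3, and the triad built there (D♭-F-A♭) is major, so it is III.

IV in A♭ major; III in B♭ minor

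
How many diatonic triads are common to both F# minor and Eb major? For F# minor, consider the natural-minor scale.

0

Diatonic triads of F# minor (natural minor): F#m (i), G#dim (ii°), A (III), Bm (iv), C#m (v), D (VI), E (VII).
Diatonic triads of Eb major: Eb (I), Fm (ii), Gm (iii), Ab (IV), Bb (V), Cm (vi), Ddim (vii°).
No triad has the same root and quality in both keys.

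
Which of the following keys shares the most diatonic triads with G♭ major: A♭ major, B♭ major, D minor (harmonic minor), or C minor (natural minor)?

A♭ major

Triads of G♭ major: G♭ (I), A♭m (ii), B♭m (iii), C♭ (IV), D♭ (V), E♭m (vi), Fdim (vii°).
A♭ major shares 2: B♭m, D♭.
B♭ major shares 0: none.
D minor (harmonic minor) shares 0: none.
C minor (natural minor) shares 0: none.
The most common triads (2) are shared with A♭ major.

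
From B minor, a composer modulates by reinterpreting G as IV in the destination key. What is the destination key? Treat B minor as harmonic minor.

The numeral IV denotes a major triad on scale degree 4. With G on degree 4, the tonic of the new key is D.
Degree 4 carries a major triad in major keys, so the destination is D major.
Check: the diatonic triads of D major are D (I), Em (ii), F#m (iii), G (IV), A (V), Bm (vi), C#dim (vii°) — G is indeed IV.

D major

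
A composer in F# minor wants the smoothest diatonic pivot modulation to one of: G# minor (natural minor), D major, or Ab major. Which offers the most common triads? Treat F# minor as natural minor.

Triads of F# minor (natural minor): F# minor (i), G# diminished (ii°), A major (III), B minor (iv), C# minor (v), D major (VI), E major (VII).
G# minor (natural minor) shares 2: C#m, E.
D major shares 4: F#m, A, Bm, D.
Ab major shares 0: none.
The most common triads (4) are shared with D major.

D major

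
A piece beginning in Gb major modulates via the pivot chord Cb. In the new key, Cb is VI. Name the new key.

The numeral VI denotes a major triad on scale degree 6. With Cb on degree 6, the tonic of the new key is Eb.
Degree 6 carries a major triad in minor keys, so the destination is Eb minor.
Check: the diatonic triads of Eb minor (natural minor) are Ebm (i), Fdim (ii°), Gb (III), Abm (iv), Bbm (v), Cb (VI), Db (VII) — Cb is indeed VI.

Eb minor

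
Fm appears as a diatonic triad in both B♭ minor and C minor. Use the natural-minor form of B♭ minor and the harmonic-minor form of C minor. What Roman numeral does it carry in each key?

The scale of B♭ minor (natural minor) is B♭ C D♭ E♭ F G♭ A♭; F is degree 5, and the triad built there (F-A♭-C) is minor, so it is v.
The scale of C minor (harmonic minor) is C D E♭ F G A♭ B; F is degree 4, and the triad built there (F-A♭-C) is minor, so it is iv.

v in B♭ minor; iv in C minor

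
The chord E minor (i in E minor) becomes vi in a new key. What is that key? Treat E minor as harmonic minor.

The numeral vi denotes a minor triad on scale degree 6. With E on degree 6, the tonic of the new key is G.
Degree 6 carries a minor triad in major keys, so the destination is G major.
Check: the diatonic triads of G major are G (I), Am (ii), Bm (iii), C (IV), D (V), Em (vi), F#dim (vii°) — E minor is indeed vi.

G major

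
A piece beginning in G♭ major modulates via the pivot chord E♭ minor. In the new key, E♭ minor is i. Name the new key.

E♭ minor

The numeral i denotes a minor triad on scale degree 1. With E♭ on degree 1, the tonic of the new key is E♭.
Degree 1 carries a minor triad in minor keys, so the destination is E♭ minor.
Check: the diatonic triads of E♭ minor (natural minor) are E♭m (i), Fdim (ii°), G♭ (III), A♭m (iv), B♭m (v), C♭ (VI), D♭ (VII) — E♭ minor is indeed i.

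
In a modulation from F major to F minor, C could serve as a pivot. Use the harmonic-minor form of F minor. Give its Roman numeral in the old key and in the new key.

The scale of F major is F G A B♭ C D E; C is degree 5, and the triad built there (C-E-G) is major, so it is V.
The scale of F minor (harmonic minor) is F G A♭ B♭ C D♭ E; C is degree 5, and the triad built there (C-E-G) is major, so it is V.

V in F major; V in F minor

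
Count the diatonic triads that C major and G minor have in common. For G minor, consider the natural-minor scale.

Diatonic triads of C major: C major (I), D minor (ii), E minor (iii), F major (IV), G major (V), A minor (vi), B diminished (vii°).
Diatonic triads of G minor (natural minor): G minor (i), A diminished (ii°), Bb major (III), C minor (iv), D minor (v), Eb major (VI), F major (VII).
Matching root and quality in both lists: D minor, F major.
That gives 2 common triads.

2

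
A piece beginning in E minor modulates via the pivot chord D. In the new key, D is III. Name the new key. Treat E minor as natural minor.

B minor

The numeral III denotes a major triad on scale degree 3. With D on degree 3, the tonic of the new key is B.
Degree 3 carries a major triad in natural-minor keys, so the destination is B minor.
Check: the diatonic triads of B minor (natural minor) are Bm (i), C#dim (ii°), D (III), Em (iv), F#m (v), G (VI), A (VII) — D is indeed III.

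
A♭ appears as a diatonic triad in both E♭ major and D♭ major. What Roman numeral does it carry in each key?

IV in E♭ major; V in D♭ major

The scale of E♭ major is E♭ F G A♭ B♭ C D; A♭ is degree 4, and the triad built there (A♭-C-E♭) is major, so it is IV.
The scale of D♭ major is D♭ E♭ F G♭ A♭ B♭ C; A♭ is degree 5, and the triad built there (A♭-C-E♭) is major, so it is V.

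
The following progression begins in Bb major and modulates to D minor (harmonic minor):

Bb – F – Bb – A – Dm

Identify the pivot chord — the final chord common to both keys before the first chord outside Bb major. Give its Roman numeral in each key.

Chords diatonic to Bb major: Bb, Cm, Dm, Eb, F, Gm, Adim.
Reading the progression, the first chord not in that set is A, so the modulation leaves Bb major there.
The chord immediately before A is Bb, which is diatonic to both keys: I in Bb major and VI in D minor.

Bb — I in Bb major, VI in D minor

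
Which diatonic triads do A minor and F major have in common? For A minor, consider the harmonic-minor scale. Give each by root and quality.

Triads in A minor (harmonic minor): Am (i), Bdim (ii°), Caug (III+), Dm (iv), E (V), F (VI), G♯dim (vii°).
Triads in F major: F (I), Gm (ii), Am (iii), B♭ (IV), C (V), Dm (vi), Edim (vii°).
Shared triads with their functions: Am (i in A minor, iii in F major); Dm (iv in A minor, vi in F major); F (VI in A minor, I in F major).

Am, Dm, F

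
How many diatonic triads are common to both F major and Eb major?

2

Diatonic triads of F major: F (I), Gm (ii), Am (iii), Bb (IV), C (V), Dm (vi), Edim (vii°).
Diatonic triads of Eb major: Eb (I), Fm (ii), Gm (iii), Ab (IV), Bb (V), Cm (vi), Ddim (vii°).
Matching root and quality in both lists: Gm, Bb.
That gives 2 common triads.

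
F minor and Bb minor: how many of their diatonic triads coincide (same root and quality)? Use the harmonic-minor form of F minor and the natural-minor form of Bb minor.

3

Diatonic triads of F minor (harmonic minor): Fm (i), Gdim (ii°), Abaug (III+), Bbm (iv), C (V), Db (VI), Edim (vii°).
Diatonic triads of Bb minor (natural minor): Bbm (i), Cdim (ii°), Db (III), Ebm (iv), Fm (v), Gb (VI), Ab (VII).
Matching root and quality in both lists: Fm, Bbm, Db.
That gives 3 common triads.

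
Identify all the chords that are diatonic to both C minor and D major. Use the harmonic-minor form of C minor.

Triads in C minor (harmonic minor): Cm (i), Ddim (ii°), Ebaug (III+), Fm (iv), G (V), Ab (VI), Bdim (vii°).
Triads in D major: D (I), Em (ii), F#m (iii), G (IV), A (V), Bm (vi), C#dim (vii°).
Shared triads with their functions: G (V in C minor, IV in D major).

G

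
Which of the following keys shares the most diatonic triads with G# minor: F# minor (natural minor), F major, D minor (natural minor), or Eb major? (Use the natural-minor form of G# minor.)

F# minor

Triads of G# minor (natural minor): G#m (i), A#dim (ii°), B (III), C#m (iv), D#m (v), E (VI), F# (VII).
F# minor (natural minor) shares 2: C#m, E.
F major shares 0: none.
D minor (natural minor) shares 0: none.
Eb major shares 0: none.
The most common triads (2) are shared with F# minor.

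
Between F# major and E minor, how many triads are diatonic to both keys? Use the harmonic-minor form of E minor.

Diatonic triads of F# major: F# major (I), G# minor (ii), A# minor (iii), B major (IV), C# major (V), D# minor (vi), E# diminished (vii°).
Diatonic triads of E minor (harmonic minor): E minor (i), F# diminished (ii°), G augmented (III+), A minor (iv), B major (V), C major (VI), D# diminished (vii°).
Matching root and quality in both lists: B major.
That gives 1 common triad.

1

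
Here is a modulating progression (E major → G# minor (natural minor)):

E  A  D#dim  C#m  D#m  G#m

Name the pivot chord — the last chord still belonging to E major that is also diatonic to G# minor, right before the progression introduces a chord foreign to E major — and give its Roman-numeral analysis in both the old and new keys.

C#m — vi in E major, iv in G# minor

Chords diatonic to E major: E, F#m, G#m, A, B, C#m, D#dim.
Reading the progression, the first chord not in that set is D#m, so the modulation leaves E major there.
The chord immediately before D#m is C#m, which is diatonic to both keys: vi in E major and iv in G# minor.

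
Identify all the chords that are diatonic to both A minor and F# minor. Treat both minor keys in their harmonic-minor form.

Triads in A minor (harmonic minor): Am (i), Bdim (ii°), Caug (III+), Dm (iv), E (V), F (VI), G#dim (vii°).
Triads in F# minor (harmonic minor): F#m (i), G#dim (ii°), Aaug (III+), Bm (iv), C# (V), D (VI), E#dim (vii°).
Shared triads with their functions: G#dim (vii° in A minor, ii° in F# minor).

G#dim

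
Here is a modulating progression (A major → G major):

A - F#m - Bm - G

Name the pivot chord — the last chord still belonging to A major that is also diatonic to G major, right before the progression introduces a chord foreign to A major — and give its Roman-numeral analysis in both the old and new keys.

Chords diatonic to A major: A, Bm, C#m, D, E, F#m, G#dim.
Reading the progression, the first chord not in that set is G, so the modulation leaves A major there.
The chord immediately before G is Bm, which is diatonic to both keys: ii in A major and iii in G major.

Bm — ii in A major, iii in G major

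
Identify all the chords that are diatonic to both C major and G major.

Triads in C major: C (I), Dm (ii), Em (iii), F (IV), G (V), Am (vi), Bdim (vii°).
Triads in G major: G (I), Am (ii), Bm (iii), C (IV), D (V), Em (vi), F#dim (vii°).
Shared triads with their functions: C (I in C major, IV in G major); Em (iii in C major, vi in G major); G (V in C major, I in G major); Am (vi in C major, ii in G major).

C, Em, G, Am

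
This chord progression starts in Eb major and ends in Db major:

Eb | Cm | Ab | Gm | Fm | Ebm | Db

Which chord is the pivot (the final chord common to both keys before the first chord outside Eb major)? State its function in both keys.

Chords diatonic to Eb major: Eb, Fm, Gm, Ab, Bb, Cm, Ddim.
Reading the progression, the first chord not in that set is Ebm, so the modulation leaves Eb major there.
The chord immediately before Ebm is Fm, which is diatonic to both keys: ii in Eb major and iii in Db major.

Fm — ii in Eb major, iii in Db major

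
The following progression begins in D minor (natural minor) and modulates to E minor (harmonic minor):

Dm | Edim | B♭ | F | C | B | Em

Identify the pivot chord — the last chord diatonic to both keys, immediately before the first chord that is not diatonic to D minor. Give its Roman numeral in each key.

Chords diatonic to D minor: Dm, Edim, F, Gm, Am, B♭, C.
Reading the progression, the first chord not in that set is B, so the modulation leaves D minor there.
The chord immediately before B is C, which is diatonic to both keys: VII in D minor and VI in E minor.

C — VII in D minor, VI in E minor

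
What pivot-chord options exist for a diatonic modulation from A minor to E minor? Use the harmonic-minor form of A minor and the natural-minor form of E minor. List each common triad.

Triads in A minor (harmonic minor): Am (i), Bdim (ii°), Caug (III+), Dm (iv), E (V), F (VI), G#dim (vii°).
Triads in E minor (natural minor): Em (i), F#dim (ii°), G (III), Am (iv), Bm (v), C (VI), D (VII).
Shared triads with their functions: Am (i in A minor, iv in E minor).

Am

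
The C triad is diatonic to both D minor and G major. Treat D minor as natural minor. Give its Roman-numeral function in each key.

The scale of D minor (natural minor) is D E F G A Bb C; C is degree 7, and the triad built there (C-E-G) is major, so it is VII.
The scale of G major is G A B C D E F#; C is degree 4, and the triad built there (C-E-G) is major, so it is IV.

VII in D minor; IV in G major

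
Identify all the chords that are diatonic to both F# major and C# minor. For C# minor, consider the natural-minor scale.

Triads in F# major: F# (I), G#m (ii), A#m (iii), B (IV), C# (V), D#m (vi), E#dim (vii°).
Triads in C# minor (natural minor): C#m (i), D#dim (ii°), E (III), F#m (iv), G#m (v), A (VI), B (VII).
Shared triads with their functions: G#m (ii in F# major, v in C# minor); B (IV in F# major, VII in C# minor).

G#m, B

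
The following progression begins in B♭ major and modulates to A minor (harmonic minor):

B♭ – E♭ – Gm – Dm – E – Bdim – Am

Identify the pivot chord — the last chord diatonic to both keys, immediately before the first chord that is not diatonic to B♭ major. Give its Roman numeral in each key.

Chords diatonic to B♭ major: B♭, Cm, Dm, E♭, F, Gm, Adim.
Reading the progression, the first chord not in that set is E, so the modulation leaves B♭ major there.
The chord immediately before E is Dm, which is diatonic to both keys: iii in B♭ major and iv in A minor.

Dm — iii in B♭ major, iv in A minor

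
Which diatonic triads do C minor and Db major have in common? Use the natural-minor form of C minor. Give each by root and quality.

Triads in C minor (natural minor): Cm (i), Ddim (ii°), Eb (III), Fm (iv), Gm (v), Ab (VI), Bb (VII).
Triads in Db major: Db (I), Ebm (ii), Fm (iii), Gb (IV), Ab (V), Bbm (vi), Cdim (vii°).
Shared triads with their functions: Fm (iv in C minor, iii in Db major); Ab (VI in C minor, V in Db major).

Fm, Ab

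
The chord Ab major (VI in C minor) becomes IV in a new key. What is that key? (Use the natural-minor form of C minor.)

The numeral IV denotes a major triad on scale degree 4. With Ab on degree 4, the tonic of the new key is Eb.
Degree 4 carries a major triad in major keys, so the destination is Eb major.
Check: the diatonic triads of Eb major are Eb (I), Fm (ii), Gm (iii), Ab (IV), Bb (V), Cm (vi), Ddim (vii°) — Ab major is indeed IV.

Eb major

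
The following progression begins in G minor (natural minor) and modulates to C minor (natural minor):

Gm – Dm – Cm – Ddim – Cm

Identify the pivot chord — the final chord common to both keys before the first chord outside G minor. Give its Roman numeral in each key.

Cm — iv in G minor, i in C minor

Chords diatonic to G minor: Gm, Adim, Bb, Cm, Dm, Eb, F.
Reading the progression, the first chord not in that set is Ddim, so the modulation leaves G minor there.
The chord immediately before Ddim is Cm, which is diatonic to both keys: iv in G minor and i in C minor.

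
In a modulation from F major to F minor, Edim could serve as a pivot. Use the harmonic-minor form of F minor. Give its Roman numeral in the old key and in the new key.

vii° in F major; vii° in F minor

The scale of F major is F G A Bb C D E; E is degree 7, and the triad built there (E-G-Bb) is diminished, so it is vii°.
The scale of F minor (harmonic minor) is F G Ab Bb C Db E; E is degree 7, and the triad built there (E-G-Bb) is diminished, so it is vii°.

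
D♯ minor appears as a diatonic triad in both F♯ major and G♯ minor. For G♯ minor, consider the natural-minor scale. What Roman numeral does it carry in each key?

vi in F♯ major; v in G♯ minor

The scale of F♯ major is F♯ G♯ A♯ B C♯ D♯ E♯; D♯ is degree 6, and the triad built there (D♯-F♯-A♯) is minor, so it is vi.
The scale of G♯ minor (natural minor) is G♯ A♯ B C♯ D♯ E F♯; D♯ is degree 5, and the triad built there (D♯-F♯-A♯) is minor, so it is v.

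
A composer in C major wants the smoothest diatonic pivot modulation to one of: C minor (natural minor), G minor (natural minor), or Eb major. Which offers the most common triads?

G minor

Triads of C major: C (I), Dm (ii), Em (iii), F (IV), G (V), Am (vi), Bdim (vii°).
C minor (natural minor) shares 0: none.
G minor (natural minor) shares 2: Dm, F.
Eb major shares 0: none.
The most common triads (2) are shared with G minor.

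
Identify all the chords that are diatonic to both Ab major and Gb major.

Triads in Ab major: Ab major (I), Bb minor (ii), C minor (iii), Db major (IV), Eb major (V), F minor (vi), G diminished (vii°).
Triads in Gb major: Gb major (I), Ab minor (ii), Bb minor (iii), Cb major (IV), Db major (V), Eb minor (vi), F diminished (vii°).
Shared triads with their functions: Bb minor (ii in Ab major, iii in Gb major); Db major (IV in Ab major, V in Gb major).

Bbm, Db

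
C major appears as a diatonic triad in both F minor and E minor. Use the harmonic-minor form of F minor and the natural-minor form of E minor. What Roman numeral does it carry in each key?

The scale of F minor (harmonic minor) is F G Ab Bb C Db E; C is degree 5, and the triad built there (C-E-G) is major, so it is V.
The scale of E minor (natural minor) is E F# G A B C D; C is degree 6, and the triad built there (C-E-G) is major, so it is VI.

V in F minor; VI in E minor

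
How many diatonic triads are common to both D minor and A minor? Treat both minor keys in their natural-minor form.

4

Diatonic triads of D minor (natural minor): D minor (i), E diminished (ii°), F major (III), G minor (iv), A minor (v), Bb major (VI), C major (VII).
Diatonic triads of A minor (natural minor): A minor (i), B diminished (ii°), C major (III), D minor (iv), E minor (v), F major (VI), G major (VII).
Matching root and quality in both lists: D minor, F major, A minor, C major.
That gives 4 common triads.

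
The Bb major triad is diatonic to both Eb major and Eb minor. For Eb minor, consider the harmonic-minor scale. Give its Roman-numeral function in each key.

V in Eb major; V in Eb minor

The scale of Eb major is Eb F G Ab Bb C D; Bb is degree 5, and the triad built there (Bb-D-F) is major, so it is V.
The scale of Eb minor (harmonic minor) is Eb F Gb Ab Bb Cb D; Bb is degree 5, and the triad built there (Bb-D-F) is major, so it is V.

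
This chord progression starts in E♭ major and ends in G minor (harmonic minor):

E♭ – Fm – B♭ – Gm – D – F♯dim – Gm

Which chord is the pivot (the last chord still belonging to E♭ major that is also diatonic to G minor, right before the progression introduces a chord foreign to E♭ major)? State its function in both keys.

Gm — iii in E♭ major, i in G minor

Chords diatonic to E♭ major: E♭, Fm, Gm, A♭, B♭, Cm, Ddim.
Reading the progression, the first chord not in that set is D, so the modulation leaves E♭ major there.
The chord immediately before D is Gm, which is diatonic to both keys: iii in E♭ major and i in G minor.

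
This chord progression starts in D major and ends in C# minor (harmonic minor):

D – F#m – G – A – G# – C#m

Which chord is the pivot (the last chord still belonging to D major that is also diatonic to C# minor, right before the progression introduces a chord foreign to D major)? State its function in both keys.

Chords diatonic to D major: D, Em, F#m, G, A, Bm, C#dim.
Reading the progression, the first chord not in that set is G#, so the modulation leaves D major there.
The chord immediately before G# is A, which is diatonic to both keys: V in D major and VI in C# minor.

A — V in D major, VI in C# minor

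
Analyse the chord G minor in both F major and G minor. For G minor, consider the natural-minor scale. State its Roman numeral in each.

The scale of F major is F G A B♭ C D E; G is degree 2, and the triad built there (G-B♭-D) is minor, so it is ii.
The scale of G minor (natural minor) is G A B♭ C D E♭ F; G is degree 1, and the triad built there (G-B♭-D) is minor, so it is i.

ii in F major; i in G minor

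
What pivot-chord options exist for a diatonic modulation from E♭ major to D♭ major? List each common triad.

Fm, A♭

Triads in E♭ major: E♭ (I), Fm (ii), Gm (iii), A♭ (IV), B♭ (V), Cm (vi), Ddim (vii°).
Triads in D♭ major: D♭ (I), E♭m (ii), Fm (iii), G♭ (IV), A♭ (V), B♭m (vi), Cdim (vii°).
Shared triads with their functions: Fm (ii in E♭ major, iii in D♭ major); A♭ (IV in E♭ major, V in D♭ major).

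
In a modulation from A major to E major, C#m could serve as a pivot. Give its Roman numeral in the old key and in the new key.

The scale of A major is A B C# D E F# G#; C# is degree 3, and the triad built there (C#-E-G#) is minor, so it is iii.
The scale of E major is E F# G# A B C# D#; C# is degree 6, and the triad built there (C#-E-G#) is minor, so it is vi.

iii in A major; vi in E major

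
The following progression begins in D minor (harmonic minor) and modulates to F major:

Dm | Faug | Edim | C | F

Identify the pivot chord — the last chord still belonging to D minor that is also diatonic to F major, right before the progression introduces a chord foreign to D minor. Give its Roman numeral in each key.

Edim — ii° in D minor, vii° in F major

Chords diatonic to D minor: Dm, Edim, Faug, Gm, A, Bb, C#dim.
Reading the progression, the first chord not in that set is C, so the modulation leaves D minor there.
The chord immediately before C is Edim, which is diatonic to both keys: ii° in D minor and vii° in F major.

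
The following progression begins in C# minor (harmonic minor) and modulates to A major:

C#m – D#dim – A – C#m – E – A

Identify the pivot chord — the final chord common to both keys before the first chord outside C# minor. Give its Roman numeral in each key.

Chords diatonic to C# minor: C#m, D#dim, Eaug, F#m, G#, A, B#dim.
Reading the progression, the first chord not in that set is E, so the modulation leaves C# minor there.
The chord immediately before E is C#m, which is diatonic to both keys: i in C# minor and iii in A major.

C#m — i in C# minor, iii in A major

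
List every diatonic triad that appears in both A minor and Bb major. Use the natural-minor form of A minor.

Dm, F

Triads in A minor (natural minor): A minor (i), B diminished (ii°), C major (III), D minor (iv), E minor (v), F major (VI), G major (VII).
Triads in Bb major: Bb major (I), C minor (ii), D minor (iii), Eb major (IV), F major (V), G minor (vi), A diminished (vii°).
Shared triads with their functions: D minor (iv in A minor, iii in Bb major); F major (VI in A minor, V in Bb major).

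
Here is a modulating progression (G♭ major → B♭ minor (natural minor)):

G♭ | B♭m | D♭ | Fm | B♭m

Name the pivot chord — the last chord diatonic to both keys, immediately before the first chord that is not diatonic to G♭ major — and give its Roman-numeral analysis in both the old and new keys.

D♭ — V in G♭ major, III in B♭ minor

Chords diatonic to G♭ major: G♭, A♭m, B♭m, C♭, D♭, E♭m, Fdim.
Reading the progression, the first chord not in that set is Fm, so the modulation leaves G♭ major there.
The chord immediately before Fm is D♭, which is diatonic to both keys: V in G♭ major and III in B♭ minor.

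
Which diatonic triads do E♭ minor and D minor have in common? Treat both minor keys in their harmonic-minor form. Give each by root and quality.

Triads in E♭ minor (harmonic minor): E♭m (i), Fdim (ii°), G♭aug (III+), A♭m (iv), B♭ (V), C♭ (VI), Ddim (vii°).
Triads in D minor (harmonic minor): Dm (i), Edim (ii°), Faug (III+), Gm (iv), A (V), B♭ (VI), C♯dim (vii°).
Shared triads with their functions: B♭ (V in E♭ minor, VI in D minor).

B♭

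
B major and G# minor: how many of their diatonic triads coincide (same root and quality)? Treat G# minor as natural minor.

Diatonic triads of B major: B (I), C#m (ii), D#m (iii), E (IV), F# (V), G#m (vi), A#dim (vii°).
Diatonic triads of G# minor (natural minor): G#m (i), A#dim (ii°), B (III), C#m (iv), D#m (v), E (VI), F# (VII).
Matching root and quality in both lists: B, C#m, D#m, E, F#, G#m, A#dim.
That gives 7 common triads.

7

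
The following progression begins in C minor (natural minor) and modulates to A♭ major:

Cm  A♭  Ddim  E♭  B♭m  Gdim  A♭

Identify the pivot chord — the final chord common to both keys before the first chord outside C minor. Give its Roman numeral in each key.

Chords diatonic to C minor: Cm, Ddim, E♭, Fm, Gm, A♭, B♭.
Reading the progression, the first chord not in that set is B♭m, so the modulation leaves C minor there.
The chord immediately before B♭m is E♭, which is diatonic to both keys: III in C minor and V in A♭ major.

E♭ — III in C minor, V in A♭ major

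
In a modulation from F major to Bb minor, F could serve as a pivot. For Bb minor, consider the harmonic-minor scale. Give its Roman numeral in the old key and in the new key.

I in F major; V in Bb minor

The scale of F major is F G A Bb C D E; F is degree 1, and the triad built there (F-A-C) is major, so it is I.
The scale of Bb minor (harmonic minor) is Bb C Db Eb F Gb A; F is degree 5, and the triad built there (F-A-C) is major, so it is V.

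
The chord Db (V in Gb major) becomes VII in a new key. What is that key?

The numeral VII denotes a major triad on scale degree 7. With Db on degree 7, the tonic of the new key is Eb.
Degree 7 carries a major triad in natural-minor keys, so the destination is Eb minor.
Check: the diatonic triads of Eb minor (natural minor) are Ebm (i), Fdim (ii°), Gb (III), Abm (iv), Bbm (v), Cb (VI), Db (VII) — Db is indeed VII.

Eb minor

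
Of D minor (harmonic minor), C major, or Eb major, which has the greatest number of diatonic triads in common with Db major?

Triads of Db major: Db (I), Ebm (ii), Fm (iii), Gb (IV), Ab (V), Bbm (vi), Cdim (vii°).
D minor (harmonic minor) shares 0: none.
C major shares 0: none.
Eb major shares 2: Fm, Ab.
The most common triads (2) are shared with Eb major.

Eb major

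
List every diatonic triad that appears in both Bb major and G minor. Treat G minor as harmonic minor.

Cm, Eb, Gm, Adim

Triads in Bb major: Bb (I), Cm (ii), Dm (iii), Eb (IV), F (V), Gm (vi), Adim (vii°).
Triads in G minor (harmonic minor): Gm (i), Adim (ii°), Bbaug (III+), Cm (iv), D (V), Eb (VI), F#dim (vii°).
Shared triads with their functions: Cm (ii in Bb major, iv in G minor); Eb (IV in Bb major, VI in G minor); Gm (vi in Bb major, i in G minor); Adim (vii° in Bb major, ii° in G minor).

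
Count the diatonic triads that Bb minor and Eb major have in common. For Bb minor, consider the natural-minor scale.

2

Diatonic triads of Bb minor (natural minor): Bb minor (i), C diminished (ii°), Db major (III), Eb minor (iv), F minor (v), Gb major (VI), Ab major (VII).
Diatonic triads of Eb major: Eb major (I), F minor (ii), G minor (iii), Ab major (IV), Bb major (V), C minor (vi), D diminished (vii°).
Matching root and quality in both lists: F minor, Ab major.
That gives 2 common triads.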